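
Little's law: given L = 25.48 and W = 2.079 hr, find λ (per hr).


λ = L/W = 25.48/2.079 = 12.2559 /hr

Final: 12.2559 /hr


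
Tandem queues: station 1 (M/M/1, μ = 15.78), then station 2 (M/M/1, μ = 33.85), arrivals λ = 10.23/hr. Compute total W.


Each node sees arrival rate λ = 10.23/hr (tandem ⇒ throughput preserved).
W₁ = 1/(μ₁−λ) = 1/(15.78−10.23) = 0.18018 hr
W₂ = 1/(μ₂−λ) = 1/(33.85−10.23) = 0.04234 hr
W_total = W₁ + W₂ = 0.18018 + 0.04234 = 0.22252 hr

Final: 0.22252 hr


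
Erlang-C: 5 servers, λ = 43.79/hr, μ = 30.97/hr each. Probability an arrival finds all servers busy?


a = λ/μ = 1.4139; ρ = a/5 = 0.2828
P₀ = 0.242900 (from M/M/c formula)
C(c,a) = [a^c/(c!(1−ρ))]·P₀ = [5.65156/(120·0.7172)]·0.242900
= 0.06567·0.242900 = 0.015950

Final: 0.015950


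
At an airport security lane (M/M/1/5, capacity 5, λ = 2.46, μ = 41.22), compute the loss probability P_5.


ρ = λ/μ = 2.46/41.22 = 0.05968
P_K = (1−ρ)ρ^K/(1−ρ^(K+1)) = (0.9403·0.0000007571)/(1 − 0.00000004518)
= 0.0000007119/1.000000 = 0.0000007119

Final: 0.0000007119


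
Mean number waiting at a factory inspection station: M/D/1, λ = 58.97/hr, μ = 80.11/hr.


ρ = 58.97/80.11 = 0.7361
M/D/1: Lq = ρ²/(2(1−ρ)) = 0.5419/(2·0.2639) = 1.02669

Final: 1.02669


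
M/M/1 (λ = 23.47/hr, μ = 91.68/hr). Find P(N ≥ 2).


ρ = 23.47/91.68 = 0.2560
P(N ≥ n) = ρ^n = 0.2560^2 = 0.065536

Final: 0.065536


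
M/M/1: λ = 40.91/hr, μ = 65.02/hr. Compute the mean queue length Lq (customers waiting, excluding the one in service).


ρ = 40.91/65.02 = 0.6292
Lq = ρ²/(1−ρ) = 0.3959/0.3708 = 1.0676

Final: 1.0676


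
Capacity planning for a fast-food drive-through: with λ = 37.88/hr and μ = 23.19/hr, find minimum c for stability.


Stability requires cμ > λ ⇔ c > λ/μ.
λ/μ = 37.88/23.19 = 1.6335
Minimum integer c = ⌊1.6335⌋ + 1 = 2
Check: 2·23.19 = 46.38 > 37.88, while 1·23.19 = 23.19 ≤ 37.88

Final: 2 servers


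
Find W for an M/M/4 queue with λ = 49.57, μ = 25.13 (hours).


a = 1.9725; ρ = 0.4931; P₀ = 0.134378
Lq = P₀·a^c·ρ/(c!(1−ρ)²) = 0.16271
Wq = Lq/λ = 0.16271/49.57 = 0.003282 hr
W = Wq + 1/μ = 0.003282 + 0.03979 = 0.04308 hr

Final: 0.04308 hr


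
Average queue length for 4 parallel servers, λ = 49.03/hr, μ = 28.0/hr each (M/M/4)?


a = λ/μ = 1.7511; ρ = a/4 = 0.4378
P₀ = 0.170189
Lq = P₀·a^c·ρ / (c!·(1−ρ)²) = 0.170189·9.40190·0.4378/(24·0.31610)
= 0.09233

Final: 0.09233


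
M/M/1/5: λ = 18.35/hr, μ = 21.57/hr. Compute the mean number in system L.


ρ = 18.35/21.57 = 0.8507
L = ρ[1 − (K+1)ρ^K + Kρ^(K+1)] / [(1−ρ)(1−ρ^(K+1))]
Numerator: 0.8507·(1 − 6·0.445584 + 5·0.379067) = 0.188714
Denominator: (0.1493)·(0.620933) = 0.092694
L = 0.188714/0.092694 = 2.0359

Final: 2.0359


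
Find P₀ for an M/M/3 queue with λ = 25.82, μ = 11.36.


a = λ/μ = 25.82/11.36 = 2.2729; ρ = a/c = 0.7576
Σ_{k=0}^{2} a^k/k! (terms k=0..2) = 1.00000 + 2.27289 + 2.58301 = 5.85590
Tail: a^3/(3!(1−ρ)) = 11.74177/(6·0.2424) = 8.07425
P₀ = 1/(5.85590 + 8.07425) = 1/13.93014 = 0.071787

Final: 0.071787


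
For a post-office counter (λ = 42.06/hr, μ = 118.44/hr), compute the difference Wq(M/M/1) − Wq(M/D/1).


ρ = 42.06/118.44 = 0.3551
Wq(M/M/1) = ρ/(μ−λ) = 0.3551/76.38 = 0.004649 hr
Wq(M/D/1) = ρ/(2(μ−λ)) = 0.002325 hr
Savings = 0.004649 − 0.002325 = 0.002325 hr

Final: 0.002325 hr


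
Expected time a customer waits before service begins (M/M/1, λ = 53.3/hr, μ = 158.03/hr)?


ρ = 53.3/158.03 = 0.3373
Wq = ρ/(μ−λ) = 0.3373/(158.03 − 53.3) = 0.3373/104.73 = 0.003220 hr

Final: 0.003220 hr


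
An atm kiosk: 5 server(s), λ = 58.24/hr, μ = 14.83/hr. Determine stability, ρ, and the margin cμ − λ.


Total capacity cμ = 5·14.83 = 74.15/hr
ρ = λ/(cμ) = 58.24/74.15 = 0.7854
Stable ⇔ ρ < 1: YES
Spare capacity = cμ − λ = 74.15 − 58.24 = 15.91/hr

Final: ρ = 0.7854; stable; margin = 15.91/hr


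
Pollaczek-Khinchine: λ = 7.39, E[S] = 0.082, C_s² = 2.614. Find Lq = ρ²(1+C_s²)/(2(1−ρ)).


ρ = λ·E[S] = 7.39·0.082 = 0.6060
Lq = ρ²(1+C_s²)/(2(1−ρ)) = 0.3672·(1+2.614)/(2·0.3940)
= 0.3672·3.6140/0.7880 = 1.68406

Final: 1.68406


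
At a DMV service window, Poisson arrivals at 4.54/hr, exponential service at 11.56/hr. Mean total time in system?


W = 1/(μ−λ) = 1/(11.56 − 4.54) = 1/7.02 = 0.1425 hr

Final: 0.1425 hr


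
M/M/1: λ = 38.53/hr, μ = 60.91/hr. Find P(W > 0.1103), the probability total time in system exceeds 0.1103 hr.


W ~ Exponential(μ−λ) for M/M/1.
μ − λ = 60.91 − 38.53 = 22.3800
P(W > t) = e^{−(μ−λ)t} = e^{−2.4685} = 0.084711

Final: 0.084711


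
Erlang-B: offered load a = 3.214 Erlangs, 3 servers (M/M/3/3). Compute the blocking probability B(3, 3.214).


B(c,a) = (a^c/c!) / Σ_{k=0}^{c} a^k/k!
a^3/3! = 5.533327
Σ terms (k=0..3): 1.00000 + 3.21400 + 5.16490 + 5.53333 = 14.912225
B = 5.533327/14.912225 = 0.371060

Final: 0.371060


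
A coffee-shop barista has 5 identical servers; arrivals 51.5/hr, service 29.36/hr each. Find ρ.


ρ = λ/(cμ) = 51.5/(5·29.36) = 51.5/146.80 = 0.3508

Final: 0.3508


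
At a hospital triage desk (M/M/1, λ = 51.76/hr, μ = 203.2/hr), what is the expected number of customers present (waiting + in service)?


ρ = λ/μ = 51.76/203.2 = 0.2547
L = ρ/(1−ρ) = 0.2547/(1 − 0.2547) = 0.2547/0.7453 = 0.3418

Final: 0.3418


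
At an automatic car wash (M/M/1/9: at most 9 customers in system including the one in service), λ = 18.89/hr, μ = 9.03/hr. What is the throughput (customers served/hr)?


ρ = 2.0919; P_K = (1−ρ)ρ^9/(1−ρ^10) = 0.522295
λ_eff = λ(1 − P_K) = 18.89·(1 − 0.522295) = 18.89·0.477705 = 9.0239 /hr

Final: 9.0239 /hr


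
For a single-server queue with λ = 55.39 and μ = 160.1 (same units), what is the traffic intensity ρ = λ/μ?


ρ = λ/μ = 55.39/160.1 = 0.3460

Final: 0.3460


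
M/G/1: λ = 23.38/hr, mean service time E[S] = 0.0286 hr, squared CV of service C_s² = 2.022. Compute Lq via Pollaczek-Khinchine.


ρ = λ·E[S] = 23.38·0.0286 = 0.6687
Lq = ρ²(1+C_s²)/(2(1−ρ)) = 0.4471·(1+2.022)/(2·0.3313)
= 0.4471·3.0220/0.6627 = 2.03902

Final: 2.03902


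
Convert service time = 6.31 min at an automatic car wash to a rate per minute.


μ = 1/(service time) in consistent units.
1 minute = 1 min, so μ = 1/6.31 = 0.1585 per minute

Final: 0.1585 /min


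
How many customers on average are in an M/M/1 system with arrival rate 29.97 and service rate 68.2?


ρ = λ/μ = 29.97/68.2 = 0.4394
L = ρ/(1−ρ) = 0.4394/(1 − 0.4394) = 0.4394/0.5606 = 0.7839

Final: 0.7839


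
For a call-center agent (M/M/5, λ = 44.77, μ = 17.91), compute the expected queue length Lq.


a = λ/μ = 2.4997; ρ = a/5 = 0.4999
P₀ = 0.080124
Lq = P₀·a^c·ρ / (c!·(1−ρ)²) = 0.080124·97.60174·0.4999/(120·0.25006)
= 0.13029

Final: 0.13029


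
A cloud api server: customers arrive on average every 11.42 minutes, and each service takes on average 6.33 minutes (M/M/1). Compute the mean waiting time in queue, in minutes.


λ = 60/11.42 = 5.2539 /hr
μ = 60/6.33 = 9.4787 /hr
ρ = λ/μ = 5.2539/9.4787 = 0.5543
Wq = ρ/(μ−λ) = 0.5543/(9.4787−5.2539) = 0.13120 hr
In minutes: 0.13120·60 = 7.872 min

Final: 7.872 min


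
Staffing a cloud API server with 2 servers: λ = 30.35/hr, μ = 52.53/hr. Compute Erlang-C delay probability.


a = λ/μ = 0.5778; ρ = a/2 = 0.2889
P₀ = 0.551732 (from M/M/c formula)
C(c,a) = [a^c/(c!(1−ρ))]·P₀ = [0.33381/(2·0.7111)]·0.551732
= 0.23471·0.551732 = 0.129497

Final: 0.129497


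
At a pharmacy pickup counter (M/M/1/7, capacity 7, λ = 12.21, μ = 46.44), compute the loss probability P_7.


ρ = λ/μ = 12.21/46.44 = 0.2629
P_K = (1−ρ)ρ^K/(1−ρ^(K+1)) = (0.7371·0.00008685)/(1 − 0.00002283)
= 0.00006401/0.999977 = 0.00006402

Final: 0.00006402


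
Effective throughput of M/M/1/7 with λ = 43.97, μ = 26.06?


ρ = 1.6873; P_K = (1−ρ)ρ^7/(1−ρ^8) = 0.413620
λ_eff = λ(1 − P_K) = 43.97·(1 − 0.413620) = 43.97·0.586380 = 25.7831 /hr

Final: 25.7831 /hr


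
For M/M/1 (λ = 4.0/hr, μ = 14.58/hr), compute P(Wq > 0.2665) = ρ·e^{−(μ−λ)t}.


ρ = 4.0/14.58 = 0.2743
P(Wq > t) = ρ·e^{−(μ−λ)t} = 0.2743·e^{−2.8196}
= 0.2743·0.059632 = 0.016360

Final: 0.016360


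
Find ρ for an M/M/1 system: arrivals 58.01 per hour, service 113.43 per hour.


ρ = λ/μ = 58.01/113.43 = 0.5114

Final: 0.5114


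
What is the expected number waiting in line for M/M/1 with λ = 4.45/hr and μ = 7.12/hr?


ρ = 4.45/7.12 = 0.6250
Lq = ρ²/(1−ρ) = 0.3906/0.3750 = 1.0417

Final: 1.0417


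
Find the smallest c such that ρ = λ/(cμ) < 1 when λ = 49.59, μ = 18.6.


Stability requires cμ > λ ⇔ c > λ/μ.
λ/μ = 49.59/18.6 = 2.6661
Minimum integer c = ⌊2.6661⌋ + 1 = 3
Check: 3·18.6 = 55.80 > 49.59, while 2·18.6 = 37.20 ≤ 49.59

Final: 3 servers


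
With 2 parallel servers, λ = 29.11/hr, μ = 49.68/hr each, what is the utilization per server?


ρ = λ/(cμ) = 29.11/(2·49.68) = 29.11/99.36 = 0.2930

Final: 0.2930


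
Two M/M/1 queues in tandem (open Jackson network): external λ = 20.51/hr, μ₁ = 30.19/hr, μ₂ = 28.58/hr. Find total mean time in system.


Each node sees arrival rate λ = 20.51/hr (tandem ⇒ throughput preserved).
W₁ = 1/(μ₁−λ) = 1/(30.19−20.51) = 0.10331 hr
W₂ = 1/(μ₂−λ) = 1/(28.58−20.51) = 0.12392 hr
W_total = W₁ + W₂ = 0.10331 + 0.12392 = 0.22722 hr

Final: 0.22722 hr


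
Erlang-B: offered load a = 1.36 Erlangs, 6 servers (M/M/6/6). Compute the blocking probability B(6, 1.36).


B(c,a) = (a^c/c!) / Σ_{k=0}^{c} a^k/k!
a^6/6! = 0.008788
Σ terms (k=0..6): 1.00000 + 1.36000 + 0.92480 + 0.41924 + 0.14254 + 0.03877 + 0.008788 = 3.894145
B = 0.008788/3.894145 = 0.002257

Final: 0.002257


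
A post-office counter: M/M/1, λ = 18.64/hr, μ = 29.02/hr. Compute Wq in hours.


ρ = 18.64/29.02 = 0.6423
Wq = ρ/(μ−λ) = 0.6423/(29.02 − 18.64) = 0.6423/10.38 = 0.06188 hr

Final: 0.06188 hr


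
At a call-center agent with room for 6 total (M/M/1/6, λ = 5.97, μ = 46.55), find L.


ρ = 5.97/46.55 = 0.1282
L = ρ[1 − (K+1)ρ^K + Kρ^(K+1)] / [(1−ρ)(1−ρ^(K+1))]
Numerator: 0.1282·(1 − 7·0.000004450 + 6·0.0000005707) = 0.128246
Denominator: (0.8718)·(0.999999) = 0.871750
L = 0.128246/0.871750 = 0.1471

Final: 0.1471


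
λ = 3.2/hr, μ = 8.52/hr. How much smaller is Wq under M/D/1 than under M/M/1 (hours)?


ρ = 3.2/8.52 = 0.3756
Wq(M/M/1) = ρ/(μ−λ) = 0.3756/5.32 = 0.07060 hr
Wq(M/D/1) = ρ/(2(μ−λ)) = 0.03530 hr
Savings = 0.07060 − 0.03530 = 0.03530 hr

Final: 0.03530 hr


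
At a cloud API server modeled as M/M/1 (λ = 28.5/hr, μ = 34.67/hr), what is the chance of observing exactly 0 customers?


ρ = 28.5/34.67 = 0.8220
P_n = (1−ρ)·ρ^n = (1 − 0.8220)·0.8220^0 = 0.1780·1.000000 = 0.177964

Final: 0.177964


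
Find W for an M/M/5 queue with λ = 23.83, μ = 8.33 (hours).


a = 2.8607; ρ = 0.5721; P₀ = 0.054415
Lq = P₀·a^c·ρ/(c!(1−ρ)²) = 0.27156
Wq = Lq/λ = 0.27156/23.83 = 0.01140 hr
W = Wq + 1/μ = 0.01140 + 0.12005 = 0.13144 hr

Final: 0.13144 hr


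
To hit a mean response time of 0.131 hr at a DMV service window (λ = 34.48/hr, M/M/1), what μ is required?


W = 1/(μ−λ) ⇒ μ − λ = 1/W = 1/0.131 = 7.6336
μ = λ + 1/W = 34.48 + 7.6336 = 42.1136 per hr

Final: 42.1136 /hr


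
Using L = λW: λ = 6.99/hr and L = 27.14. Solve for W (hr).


W = L/λ = 27.14/6.99 = 3.8827 hr

Final: 3.8827 hr


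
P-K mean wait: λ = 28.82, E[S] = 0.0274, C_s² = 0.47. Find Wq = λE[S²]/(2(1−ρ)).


ρ = λ·E[S] = 28.82·0.0274 = 0.7897
E[S²] = E[S]²(1+C_s²) = 0.0274²·(1+0.47) = 0.001104
Wq = λ·E[S²]/(2(1−ρ)) = 28.82·0.001104/(2·0.2103) = 0.07561 hr

Final: 0.07561 hr


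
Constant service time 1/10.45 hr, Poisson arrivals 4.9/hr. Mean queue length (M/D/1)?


ρ = 4.9/10.45 = 0.4689
M/D/1: Lq = ρ²/(2(1−ρ)) = 0.2199/(2·0.5311) = 0.20699

Final: 0.20699


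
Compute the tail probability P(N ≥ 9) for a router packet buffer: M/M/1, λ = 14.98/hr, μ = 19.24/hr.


ρ = 14.98/19.24 = 0.7786
P(N ≥ n) = ρ^n = 0.7786^9 = 0.105138

Final: 0.105138


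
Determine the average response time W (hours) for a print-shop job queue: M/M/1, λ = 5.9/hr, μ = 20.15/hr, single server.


W = 1/(μ−λ) = 1/(20.15 − 5.9) = 1/14.25 = 0.07018 hr

Final: 0.07018 hr


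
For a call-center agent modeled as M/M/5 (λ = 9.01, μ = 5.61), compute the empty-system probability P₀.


a = λ/μ = 9.01/5.61 = 1.6061; ρ = a/c = 0.3212
Σ_{k=0}^{4} a^k/k! (terms k=0..4) = 1.00000 + 1.60606 + 1.28972 + 0.69045 + 0.27723 = 4.86346
Tail: a^5/(5!(1−ρ)) = 10.68586/(120·0.6788) = 0.13119
P₀ = 1/(4.86346 + 0.13119) = 1/4.99465 = 0.200214

Final: 0.200214


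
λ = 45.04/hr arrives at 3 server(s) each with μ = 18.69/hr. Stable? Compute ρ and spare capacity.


Total capacity cμ = 3·18.69 = 56.07/hr
ρ = λ/(cμ) = 45.04/56.07 = 0.8033
Stable ⇔ ρ < 1: YES
Spare capacity = cμ − λ = 56.07 − 45.04 = 11.03/hr

Final: ρ = 0.8033; stable; margin = 11.03/hr


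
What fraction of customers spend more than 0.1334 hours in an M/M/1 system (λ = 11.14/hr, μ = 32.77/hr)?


W ~ Exponential(μ−λ) for M/M/1.
μ − λ = 32.77 − 11.14 = 21.6300
P(W > t) = e^{−(μ−λ)t} = e^{−2.8854} = 0.055830

Final: 0.055830


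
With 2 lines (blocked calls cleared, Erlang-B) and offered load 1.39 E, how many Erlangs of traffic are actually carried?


B(2,1.39) = 0.287853 (Erlang-B)
Carried load = a(1 − B) = 1.39·(1 − 0.287853) = 1.39·0.712147 = 0.9899 E

Final: 0.9899 Erlangs


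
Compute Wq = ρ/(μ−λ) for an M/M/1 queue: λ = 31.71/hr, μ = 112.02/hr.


ρ = 31.71/112.02 = 0.2831
Wq = ρ/(μ−λ) = 0.2831/(112.02 − 31.71) = 0.2831/80.31 = 0.003525 hr

Final: 0.003525 hr


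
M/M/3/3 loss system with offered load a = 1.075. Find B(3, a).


B(c,a) = (a^c/c!) / Σ_{k=0}^{c} a^k/k!
a^3/3! = 0.207049
Σ terms (k=0..3): 1.00000 + 1.07500 + 0.57781 + 0.20705 = 2.859862
B = 0.207049/2.859862 = 0.072398

Final: 0.072398


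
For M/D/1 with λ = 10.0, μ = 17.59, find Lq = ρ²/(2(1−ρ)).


ρ = 10.0/17.59 = 0.5685
M/D/1: Lq = ρ²/(2(1−ρ)) = 0.3232/(2·0.4315) = 0.37451

Final: 0.37451


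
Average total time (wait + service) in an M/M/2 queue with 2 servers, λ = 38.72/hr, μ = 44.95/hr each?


a = 0.8614; ρ = 0.4307; P₀ = 0.397916
Lq = P₀·a^c·ρ/(c!(1−ρ)²) = 0.19619
Wq = Lq/λ = 0.19619/38.72 = 0.005067 hr
W = Wq + 1/μ = 0.005067 + 0.02225 = 0.02731 hr

Final: 0.02731 hr


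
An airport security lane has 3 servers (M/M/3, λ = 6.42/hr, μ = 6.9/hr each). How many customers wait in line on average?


a = λ/μ = 0.9304; ρ = a/3 = 0.3101
P₀ = 0.390947
Lq = P₀·a^c·ρ / (c!·(1−ρ)²) = 0.390947·0.80549·0.3101/(6·0.47590)
= 0.03420

Final: 0.03420


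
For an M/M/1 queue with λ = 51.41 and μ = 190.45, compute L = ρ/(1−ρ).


ρ = λ/μ = 51.41/190.45 = 0.2699
L = ρ/(1−ρ) = 0.2699/(1 − 0.2699) = 0.2699/0.7301 = 0.3697

Final: 0.3697


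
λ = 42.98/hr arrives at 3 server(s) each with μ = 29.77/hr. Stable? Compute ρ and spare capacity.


Total capacity cμ = 3·29.77 = 89.31/hr
ρ = λ/(cμ) = 42.98/89.31 = 0.4812
Stable ⇔ ρ < 1: YES
Spare capacity = cμ − λ = 89.31 − 42.98 = 46.33/hr

Final: ρ = 0.4812; stable; margin = 46.33/hr


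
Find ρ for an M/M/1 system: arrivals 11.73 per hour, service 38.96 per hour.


ρ = λ/μ = 11.73/38.96 = 0.3011

Final: 0.3011


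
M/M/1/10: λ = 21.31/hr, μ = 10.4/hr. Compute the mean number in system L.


ρ = 21.31/10.4 = 2.0490
L = ρ[1 − (K+1)ρ^K + Kρ^(K+1)] / [(1−ρ)(1−ρ^(K+1))]
Numerator: 2.0490·(1 − 11·1304.671286 + 10·2673.321644) = 25372.899640
Denominator: (-1.0490)·(-2672.321644) = 2803.368186
L = 25372.899640/2803.368186 = 9.0509

Final: 9.0509


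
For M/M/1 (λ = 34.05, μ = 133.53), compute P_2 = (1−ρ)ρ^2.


ρ = 34.05/133.53 = 0.2550
P_n = (1−ρ)·ρ^n = (1 − 0.2550)·0.2550^2 = 0.7450·0.065024 = 0.048443

Final: 0.048443


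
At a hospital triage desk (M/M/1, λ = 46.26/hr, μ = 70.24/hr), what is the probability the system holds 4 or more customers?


ρ = 46.26/70.24 = 0.6586
P(N ≥ n) = ρ^n = 0.6586^4 = 0.188141

Final: 0.188141


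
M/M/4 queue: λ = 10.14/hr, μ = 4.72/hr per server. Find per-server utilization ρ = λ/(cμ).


ρ = λ/(cμ) = 10.14/(4·4.72) = 10.14/18.88 = 0.5371

Final: 0.5371


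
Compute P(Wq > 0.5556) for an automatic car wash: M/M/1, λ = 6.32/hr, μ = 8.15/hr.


ρ = 6.32/8.15 = 0.7755
P(Wq > t) = ρ·e^{−(μ−λ)t} = 0.7755·e^{−1.0167}
= 0.7755·0.361770 = 0.280538

Final: 0.280538


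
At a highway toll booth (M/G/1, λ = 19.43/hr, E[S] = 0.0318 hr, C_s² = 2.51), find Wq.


ρ = λ·E[S] = 19.43·0.0318 = 0.6179
E[S²] = E[S]²(1+C_s²) = 0.0318²·(1+2.51) = 0.003549
Wq = λ·E[S²]/(2(1−ρ)) = 19.43·0.003549/(2·0.3821) = 0.09024 hr

Final: 0.09024 hr


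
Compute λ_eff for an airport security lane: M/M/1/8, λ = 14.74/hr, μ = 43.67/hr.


ρ = 0.3375; P_K = (1−ρ)ρ^8/(1−ρ^9) = 0.0001116
λ_eff = λ(1 − P_K) = 14.74·(1 − 0.0001116) = 14.74·0.999888 = 14.7384 /hr

Final: 14.7384 /hr


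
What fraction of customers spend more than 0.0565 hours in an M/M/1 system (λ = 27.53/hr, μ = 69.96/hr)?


W ~ Exponential(μ−λ) for M/M/1.
μ − λ = 69.96 − 27.53 = 42.4300
P(W > t) = e^{−(μ−λ)t} = e^{−2.3973} = 0.090964

Final: 0.090964


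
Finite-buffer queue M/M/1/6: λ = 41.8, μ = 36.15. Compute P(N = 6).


ρ = λ/μ = 41.8/36.15 = 1.1563
P_K = (1−ρ)ρ^K/(1−ρ^(K+1)) = (-0.1563·2.390055)/(1 − 2.763604)
= -0.373549/-1.763604 = 0.211810

Final: 0.211810


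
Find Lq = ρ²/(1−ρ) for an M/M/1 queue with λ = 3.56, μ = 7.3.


ρ = 3.56/7.3 = 0.4877
Lq = ρ²/(1−ρ) = 0.2378/0.5123 = 0.4642

Final: 0.4642


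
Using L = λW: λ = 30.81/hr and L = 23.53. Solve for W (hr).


W = L/λ = 23.53/30.81 = 0.7637 hr

Final: 0.7637 hr


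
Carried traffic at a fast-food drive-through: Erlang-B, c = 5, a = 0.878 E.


B(5,0.878) = 0.001808 (Erlang-B)
Carried load = a(1 − B) = 0.878·(1 − 0.001808) = 0.878·0.998192 = 0.8764 E

Final: 0.8764 Erlangs


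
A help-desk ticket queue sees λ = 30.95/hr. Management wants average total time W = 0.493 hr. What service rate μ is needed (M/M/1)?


W = 1/(μ−λ) ⇒ μ − λ = 1/W = 1/0.493 = 2.0284
μ = λ + 1/W = 30.95 + 2.0284 = 32.9784 per hr

Final: 32.9784 /hr


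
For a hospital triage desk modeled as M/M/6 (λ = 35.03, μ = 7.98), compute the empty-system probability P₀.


a = λ/μ = 35.03/7.98 = 4.3897; ρ = a/c = 0.7316
Σ_{k=0}^{5} a^k/k! (terms k=0..5) = 1.00000 + 4.38972 + 9.63484 + 14.09810 + 15.47169 + 13.58329 = 58.17764
Tail: a^6/(6!(1−ρ)) = 7155.22798/(720·0.2684) = 37.02900
P₀ = 1/(58.17764 + 37.02900) = 1/95.20664 = 0.010503

Final: 0.010503


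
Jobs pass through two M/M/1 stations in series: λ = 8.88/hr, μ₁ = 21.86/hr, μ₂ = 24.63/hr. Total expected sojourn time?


Each node sees arrival rate λ = 8.88/hr (tandem ⇒ throughput preserved).
W₁ = 1/(μ₁−λ) = 1/(21.86−8.88) = 0.07704 hr
W₂ = 1/(μ₂−λ) = 1/(24.63−8.88) = 0.06349 hr
W_total = W₁ + W₂ = 0.07704 + 0.06349 = 0.14053 hr

Final: 0.14053 hr


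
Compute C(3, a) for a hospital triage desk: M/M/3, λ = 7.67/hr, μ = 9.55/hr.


a = λ/μ = 0.8031; ρ = a/3 = 0.2677
P₀ = 0.445719 (from M/M/c formula)
C(c,a) = [a^c/(c!(1−ρ))]·P₀ = [0.51806/(6·0.7323)]·0.445719
= 0.11791·0.445719 = 0.052554

Final: 0.052554


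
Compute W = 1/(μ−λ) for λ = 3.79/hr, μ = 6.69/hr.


W = 1/(μ−λ) = 1/(6.69 − 3.79) = 1/2.90 = 0.3448 hr

Final: 0.3448 hr


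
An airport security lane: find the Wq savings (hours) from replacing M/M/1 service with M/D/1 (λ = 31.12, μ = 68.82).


ρ = 31.12/68.82 = 0.4522
Wq(M/M/1) = ρ/(μ−λ) = 0.4522/37.70 = 0.01199 hr
Wq(M/D/1) = ρ/(2(μ−λ)) = 0.005997 hr
Savings = 0.01199 − 0.005997 = 0.005997 hr

Final: 0.005997 hr


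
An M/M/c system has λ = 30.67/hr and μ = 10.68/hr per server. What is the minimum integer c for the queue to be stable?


Stability requires cμ > λ ⇔ c > λ/μ.
λ/μ = 30.67/10.68 = 2.8717
Minimum integer c = ⌊2.8717⌋ + 1 = 3
Check: 3·10.68 = 32.04 > 30.67, while 2·10.68 = 21.36 ≤ 30.67

Final: 3 servers


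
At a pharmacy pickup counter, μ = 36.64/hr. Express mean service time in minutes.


Mean service time = 1/μ = 1/36.64 hour = 0.02729 hour
In minutes: 0.02729 × 60 = 1.6376 min

Final: 1.6376 min


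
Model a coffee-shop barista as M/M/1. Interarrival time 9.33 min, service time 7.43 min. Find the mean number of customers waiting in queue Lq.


λ = 60/9.33 = 6.4309 /hr
μ = 60/7.43 = 8.0754 /hr
ρ = λ/μ = 6.4309/8.0754 = 0.7964
Lq = ρ²/(1−ρ) = 0.6342/0.2036 = 3.1142

Final: 3.1142


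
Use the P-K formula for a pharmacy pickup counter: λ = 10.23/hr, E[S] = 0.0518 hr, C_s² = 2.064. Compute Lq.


ρ = λ·E[S] = 10.23·0.0518 = 0.5299
Lq = ρ²(1+C_s²)/(2(1−ρ)) = 0.2808·(1+2.064)/(2·0.4701)
= 0.2808·3.0640/0.9402 = 0.91515

Final: 0.91515


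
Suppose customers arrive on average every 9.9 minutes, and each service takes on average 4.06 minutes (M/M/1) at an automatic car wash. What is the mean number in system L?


λ = 60/9.9 = 6.0606 /hr
μ = 60/4.06 = 14.7783 /hr
ρ = λ/μ = 6.0606/14.7783 = 0.4101
L = ρ/(1−ρ) = 0.4101/0.5899 = 0.6952

Final: 0.6952


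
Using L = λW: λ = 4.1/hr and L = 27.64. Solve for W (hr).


W = L/λ = 27.64/4.1 = 6.7415 hr

Final: 6.7415 hr


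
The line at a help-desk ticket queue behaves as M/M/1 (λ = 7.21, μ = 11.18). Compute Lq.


ρ = 7.21/11.18 = 0.6449
Lq = ρ²/(1−ρ) = 0.4159/0.3551 = 1.1712

Final: 1.1712


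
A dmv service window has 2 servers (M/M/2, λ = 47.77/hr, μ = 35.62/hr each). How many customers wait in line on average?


a = λ/μ = 1.3411; ρ = a/2 = 0.6706
P₀ = 0.197210
Lq = P₀·a^c·ρ / (c!·(1−ρ)²) = 0.197210·1.79855·0.6706/(2·0.10854)
= 1.09566

Final: 1.09566


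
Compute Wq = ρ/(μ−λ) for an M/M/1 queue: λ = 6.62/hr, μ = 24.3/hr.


ρ = 6.62/24.3 = 0.2724
Wq = ρ/(μ−λ) = 0.2724/(24.3 − 6.62) = 0.2724/17.68 = 0.01541 hr

Final: 0.01541 hr


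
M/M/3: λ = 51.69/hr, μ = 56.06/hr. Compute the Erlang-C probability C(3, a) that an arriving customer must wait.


a = λ/μ = 0.9220; ρ = a/3 = 0.3073
P₀ = 0.394360 (from M/M/c formula)
C(c,a) = [a^c/(c!(1−ρ))]·P₀ = [0.78390/(6·0.6927)]·0.394360
= 0.18862·0.394360 = 0.074385

Final: 0.074385


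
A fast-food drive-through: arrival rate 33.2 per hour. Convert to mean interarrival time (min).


Mean interarrival time = 1/λ = 1/33.2 hour = 0.03012 hour
In minutes: 0.03012 × 60 = 1.8072 min

Final: 1.8072 min


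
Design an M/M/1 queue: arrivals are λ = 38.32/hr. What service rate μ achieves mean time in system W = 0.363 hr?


W = 1/(μ−λ) ⇒ μ − λ = 1/W = 1/0.363 = 2.7548
μ = λ + 1/W = 38.32 + 2.7548 = 41.0748 per hr

Final: 41.0748 /hr


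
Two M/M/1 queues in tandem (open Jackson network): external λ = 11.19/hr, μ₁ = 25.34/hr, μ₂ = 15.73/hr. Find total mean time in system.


Each node sees arrival rate λ = 11.19/hr (tandem ⇒ throughput preserved).
W₁ = 1/(μ₁−λ) = 1/(25.34−11.19) = 0.07067 hr
W₂ = 1/(μ₂−λ) = 1/(15.73−11.19) = 0.22026 hr
W_total = W₁ + W₂ = 0.07067 + 0.22026 = 0.29094 hr

Final: 0.29094 hr


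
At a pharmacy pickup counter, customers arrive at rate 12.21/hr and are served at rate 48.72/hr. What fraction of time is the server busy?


ρ = λ/μ = 12.21/48.72 = 0.2506

Final: 0.2506


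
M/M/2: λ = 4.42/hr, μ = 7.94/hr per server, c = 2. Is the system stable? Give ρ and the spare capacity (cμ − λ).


Total capacity cμ = 2·7.94 = 15.88/hr
ρ = λ/(cμ) = 4.42/15.88 = 0.2783
Stable ⇔ ρ < 1: YES
Spare capacity = cμ − λ = 15.88 − 4.42 = 11.46/hr

Final: ρ = 0.2783; stable; margin = 11.46/hr


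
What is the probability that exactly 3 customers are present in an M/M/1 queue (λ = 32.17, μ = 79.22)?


ρ = 32.17/79.22 = 0.4061
P_n = (1−ρ)·ρ^n = (1 − 0.4061)·0.4061^3 = 0.5939·0.066965 = 0.039772

Final: 0.039772


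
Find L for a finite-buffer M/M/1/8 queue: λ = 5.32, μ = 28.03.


ρ = 5.32/28.03 = 0.1898
L = ρ[1 − (K+1)ρ^K + Kρ^(K+1)] / [(1−ρ)(1−ρ^(K+1))]
Numerator: 0.1898·(1 − 9·0.000001684 + 8·0.0000003196) = 0.189794
Denominator: (0.8102)·(1.000000) = 0.810203
L = 0.189794/0.810203 = 0.2343

Final: 0.2343


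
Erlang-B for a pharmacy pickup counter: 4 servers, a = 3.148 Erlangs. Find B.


B(c,a) = (a^c/c!) / Σ_{k=0}^{c} a^k/k!
a^4/4! = 4.091925
Σ terms (k=0..4): 1.00000 + 3.14800 + 4.95495 + 5.19940 + 4.09192 = 18.394273
B = 4.091925/18.394273 = 0.222456

Final: 0.222456


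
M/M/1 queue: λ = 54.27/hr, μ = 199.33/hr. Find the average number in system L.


ρ = λ/μ = 54.27/199.33 = 0.2723
L = ρ/(1−ρ) = 0.2723/(1 − 0.2723) = 0.2723/0.7277 = 0.3741

Final: 0.3741


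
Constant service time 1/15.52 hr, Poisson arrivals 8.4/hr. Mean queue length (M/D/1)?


ρ = 8.4/15.52 = 0.5412
M/D/1: Lq = ρ²/(2(1−ρ)) = 0.2929/(2·0.4588) = 0.31927

Final: 0.31927


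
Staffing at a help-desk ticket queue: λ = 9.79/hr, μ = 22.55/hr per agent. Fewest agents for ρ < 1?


Stability requires cμ > λ ⇔ c > λ/μ.
λ/μ = 9.79/22.55 = 0.4341
Minimum integer c = ⌊0.4341⌋ + 1 = 1
Check: 1·22.55 = 22.55 > 9.79, while 0·22.55 = 0.00 ≤ 9.79

Final: 1 servers


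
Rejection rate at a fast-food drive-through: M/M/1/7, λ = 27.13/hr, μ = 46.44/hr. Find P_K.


ρ = λ/μ = 27.13/46.44 = 0.5842
P_K = (1−ρ)ρ^K/(1−ρ^(K+1)) = (0.4158·0.023222)/(1 − 0.013566)
= 0.009656/0.986434 = 0.009789

Final: 0.009789


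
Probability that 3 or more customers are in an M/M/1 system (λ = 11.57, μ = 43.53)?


ρ = 11.57/43.53 = 0.2658
P(N ≥ n) = ρ^n = 0.2658^3 = 0.018777

Final: 0.018777


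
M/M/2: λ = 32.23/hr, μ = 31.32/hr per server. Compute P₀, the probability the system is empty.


a = λ/μ = 32.23/31.32 = 1.0291; ρ = a/c = 0.5145
Σ_{k=0}^{1} a^k/k! (terms k=0..1) = 1.00000 + 1.02905 = 2.02905
Tail: a^2/(2!(1−ρ)) = 1.05895/(2·0.4855) = 1.09064
P₀ = 1/(2.02905 + 1.09064) = 1/3.11970 = 0.320544

Final: 0.320544


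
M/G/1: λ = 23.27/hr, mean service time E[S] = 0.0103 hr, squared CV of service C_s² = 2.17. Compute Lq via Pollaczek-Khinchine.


ρ = λ·E[S] = 23.27·0.0103 = 0.2397
Lq = ρ²(1+C_s²)/(2(1−ρ)) = 0.05745·(1+2.17)/(2·0.7603)
= 0.05745·3.1700/1.5206 = 0.11976

Final: 0.11976


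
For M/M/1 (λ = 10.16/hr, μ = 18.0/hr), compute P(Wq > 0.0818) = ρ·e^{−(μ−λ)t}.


ρ = 10.16/18.0 = 0.5644
P(Wq > t) = ρ·e^{−(μ−λ)t} = 0.5644·e^{−0.6413}
= 0.5644·0.526601 = 0.297237

Final: 0.297237


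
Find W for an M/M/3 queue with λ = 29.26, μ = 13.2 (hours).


a = 2.2167; ρ = 0.7389; P₀ = 0.079203
Lq = P₀·a^c·ρ/(c!(1−ρ)²) = 1.55820
Wq = Lq/λ = 1.55820/29.26 = 0.05325 hr
W = Wq + 1/μ = 0.05325 + 0.07576 = 0.12901 hr

Final: 0.12901 hr


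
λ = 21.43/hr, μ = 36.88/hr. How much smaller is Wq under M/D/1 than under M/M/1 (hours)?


ρ = 21.43/36.88 = 0.5811
Wq(M/M/1) = ρ/(μ−λ) = 0.5811/15.45 = 0.03761 hr
Wq(M/D/1) = ρ/(2(μ−λ)) = 0.01880 hr
Savings = 0.03761 − 0.01880 = 0.01880 hr

Final: 0.01880 hr


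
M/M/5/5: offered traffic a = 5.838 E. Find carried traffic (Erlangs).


B(5,5.838) = 0.348940 (Erlang-B)
Carried load = a(1 − B) = 5.838·(1 − 0.348940) = 5.838·0.651060 = 3.8009 E

Final: 3.8009 Erlangs


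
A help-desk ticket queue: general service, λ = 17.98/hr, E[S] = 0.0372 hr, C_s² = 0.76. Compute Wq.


ρ = λ·E[S] = 17.98·0.0372 = 0.6689
E[S²] = E[S]²(1+C_s²) = 0.0372²·(1+0.76) = 0.002436
Wq = λ·E[S²]/(2(1−ρ)) = 17.98·0.002436/(2·0.3311) = 0.06612 hr

Final: 0.06612 hr


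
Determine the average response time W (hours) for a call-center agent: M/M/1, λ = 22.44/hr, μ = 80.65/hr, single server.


W = 1/(μ−λ) = 1/(80.65 − 22.44) = 1/58.21 = 0.01718 hr

Final: 0.01718 hr


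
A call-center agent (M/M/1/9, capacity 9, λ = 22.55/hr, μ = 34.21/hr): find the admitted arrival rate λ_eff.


ρ = 0.6592; P_K = (1−ρ)ρ^9/(1−ρ^10) = 0.008133
λ_eff = λ(1 − P_K) = 22.55·(1 − 0.008133) = 22.55·0.991867 = 22.3666 /hr

Final: 22.3666 /hr


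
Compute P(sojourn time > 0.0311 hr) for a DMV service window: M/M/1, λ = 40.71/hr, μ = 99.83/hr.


W ~ Exponential(μ−λ) for M/M/1.
μ − λ = 99.83 − 40.71 = 59.1200
P(W > t) = e^{−(μ−λ)t} = e^{−1.8386} = 0.159035

Final: 0.159035


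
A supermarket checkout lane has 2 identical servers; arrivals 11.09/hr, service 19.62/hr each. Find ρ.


ρ = λ/(cμ) = 11.09/(2·19.62) = 11.09/39.24 = 0.2826

Final: 0.2826


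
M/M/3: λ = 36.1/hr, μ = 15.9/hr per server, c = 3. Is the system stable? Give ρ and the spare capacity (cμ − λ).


Total capacity cμ = 3·15.9 = 47.70/hr
ρ = λ/(cμ) = 36.1/47.70 = 0.7568
Stable ⇔ ρ < 1: YES
Spare capacity = cμ − λ = 47.70 − 36.1 = 11.60/hr

Final: ρ = 0.7568; stable; margin = 11.60/hr


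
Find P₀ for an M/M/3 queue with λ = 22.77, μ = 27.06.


a = λ/μ = 22.77/27.06 = 0.8415; ρ = a/c = 0.2805
Σ_{k=0}^{2} a^k/k! (terms k=0..2) = 1.00000 + 0.84146 + 0.35403 = 2.19549
Tail: a^3/(3!(1−ρ)) = 0.59581/(6·0.7195) = 0.13801
P₀ = 1/(2.19549 + 0.13801) = 1/2.33351 = 0.428540

Final: 0.428540


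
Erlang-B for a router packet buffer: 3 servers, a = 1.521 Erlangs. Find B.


B(c,a) = (a^c/c!) / Σ_{k=0}^{c} a^k/k!
a^3/3! = 0.586457
Σ terms (k=0..3): 1.00000 + 1.52100 + 1.15672 + 0.58646 = 4.264178
B = 0.586457/4.264178 = 0.137531

Final: 0.137531


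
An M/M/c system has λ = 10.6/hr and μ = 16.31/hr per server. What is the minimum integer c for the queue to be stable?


Stability requires cμ > λ ⇔ c > λ/μ.
λ/μ = 10.6/16.31 = 0.6499
Minimum integer c = ⌊0.6499⌋ + 1 = 1
Check: 1·16.31 = 16.31 > 10.6, while 0·16.31 = 0.00 ≤ 10.6

Final: 1 servers


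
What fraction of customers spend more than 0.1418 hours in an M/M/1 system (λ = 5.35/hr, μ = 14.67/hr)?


W ~ Exponential(μ−λ) for M/M/1.
μ − λ = 14.67 − 5.35 = 9.3200
P(W > t) = e^{−(μ−λ)t} = e^{−1.3216} = 0.266715

Final: 0.266715


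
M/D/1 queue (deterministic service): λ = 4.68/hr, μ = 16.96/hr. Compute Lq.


ρ = 4.68/16.96 = 0.2759
M/D/1: Lq = ρ²/(2(1−ρ)) = 0.07614/(2·0.7241) = 0.05258

Final: 0.05258


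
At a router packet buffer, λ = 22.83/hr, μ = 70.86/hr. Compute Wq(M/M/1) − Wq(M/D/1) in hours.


ρ = 22.83/70.86 = 0.3222
Wq(M/M/1) = ρ/(μ−λ) = 0.3222/48.03 = 0.006708 hr
Wq(M/D/1) = ρ/(2(μ−λ)) = 0.003354 hr
Savings = 0.006708 − 0.003354 = 0.003354 hr

Final: 0.003354 hr


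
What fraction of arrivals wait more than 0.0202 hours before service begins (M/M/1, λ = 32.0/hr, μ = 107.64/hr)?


ρ = 32.0/107.64 = 0.2973
P(Wq > t) = ρ·e^{−(μ−λ)t} = 0.2973·e^{−1.5279}
= 0.2973·0.216985 = 0.064507

Final: 0.064507


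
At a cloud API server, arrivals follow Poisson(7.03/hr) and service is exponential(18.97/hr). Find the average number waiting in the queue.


ρ = 7.03/18.97 = 0.3706
Lq = ρ²/(1−ρ) = 0.1373/0.6294 = 0.2182

Final: 0.2182


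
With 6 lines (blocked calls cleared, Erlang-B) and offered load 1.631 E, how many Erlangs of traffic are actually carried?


B(6,1.631) = 0.005125 (Erlang-B)
Carried load = a(1 − B) = 1.631·(1 − 0.005125) = 1.631·0.994875 = 1.6226 E

Final: 1.6226 Erlangs


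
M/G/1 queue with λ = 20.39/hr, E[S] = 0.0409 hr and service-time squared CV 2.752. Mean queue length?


ρ = λ·E[S] = 20.39·0.0409 = 0.8340
Lq = ρ²(1+C_s²)/(2(1−ρ)) = 0.6955·(1+2.752)/(2·0.1660)
= 0.6955·3.7520/0.3321 = 7.85738

Final: 7.85738


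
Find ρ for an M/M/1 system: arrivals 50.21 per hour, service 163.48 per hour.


ρ = λ/μ = 50.21/163.48 = 0.3071

Final: 0.3071


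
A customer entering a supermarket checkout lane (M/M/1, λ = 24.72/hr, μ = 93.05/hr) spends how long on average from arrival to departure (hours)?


W = 1/(μ−λ) = 1/(93.05 − 24.72) = 1/68.33 = 0.01463 hr

Final: 0.01463 hr


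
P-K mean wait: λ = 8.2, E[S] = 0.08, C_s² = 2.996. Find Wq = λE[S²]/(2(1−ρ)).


ρ = λ·E[S] = 8.2·0.08 = 0.6560
E[S²] = E[S]²(1+C_s²) = 0.08²·(1+2.996) = 0.025574
Wq = λ·E[S²]/(2(1−ρ)) = 8.2·0.025574/(2·0.3440) = 0.30481 hr

Final: 0.30481 hr


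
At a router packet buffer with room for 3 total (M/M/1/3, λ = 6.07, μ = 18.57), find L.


ρ = 6.07/18.57 = 0.3269
L = ρ[1 − (K+1)ρ^K + Kρ^(K+1)] / [(1−ρ)(1−ρ^(K+1))]
Numerator: 0.3269·(1 − 4·0.034925 + 3·0.011416) = 0.292403
Denominator: (0.6731)·(0.988584) = 0.665444
L = 0.292403/0.665444 = 0.4394

Final: 0.4394


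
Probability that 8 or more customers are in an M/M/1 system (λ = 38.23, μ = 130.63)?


ρ = 38.23/130.63 = 0.2927
P(N ≥ n) = ρ^n = 0.2927^8 = 0.00005381

Final: 0.00005381


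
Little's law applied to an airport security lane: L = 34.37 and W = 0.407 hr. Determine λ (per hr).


λ = L/W = 34.37/0.407 = 84.4472 /hr

Final: 84.4472 /hr


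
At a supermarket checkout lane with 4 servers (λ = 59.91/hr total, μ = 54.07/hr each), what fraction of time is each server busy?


ρ = λ/(cμ) = 59.91/(4·54.07) = 59.91/216.28 = 0.2770

Final: 0.2770


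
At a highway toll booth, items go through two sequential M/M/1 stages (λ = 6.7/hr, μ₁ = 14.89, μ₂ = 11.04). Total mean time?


Each node sees arrival rate λ = 6.7/hr (tandem ⇒ throughput preserved).
W₁ = 1/(μ₁−λ) = 1/(14.89−6.7) = 0.12210 hr
W₂ = 1/(μ₂−λ) = 1/(11.04−6.7) = 0.23041 hr
W_total = W₁ + W₂ = 0.12210 + 0.23041 = 0.35251 hr

Final: 0.35251 hr


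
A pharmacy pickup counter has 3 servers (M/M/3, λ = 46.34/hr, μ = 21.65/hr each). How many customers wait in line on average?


a = λ/μ = 2.1404; ρ = a/3 = 0.7135
P₀ = 0.089806
Lq = P₀·a^c·ρ / (c!·(1−ρ)²) = 0.089806·9.80606·0.7135/(6·0.08210)
= 1.27554

Final: 1.27554


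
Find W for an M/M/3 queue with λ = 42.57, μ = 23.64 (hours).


a = 1.8008; ρ = 0.6003; P₀ = 0.145841
Lq = P₀·a^c·ρ/(c!(1−ρ)²) = 0.53317
Wq = Lq/λ = 0.53317/42.57 = 0.01252 hr
W = Wq + 1/μ = 0.01252 + 0.04230 = 0.05483 hr

Final: 0.05483 hr


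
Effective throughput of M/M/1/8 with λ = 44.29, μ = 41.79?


ρ = 1.0598; P_K = (1−ρ)ρ^8/(1−ρ^9) = 0.138617
λ_eff = λ(1 − P_K) = 44.29·(1 − 0.138617) = 44.29·0.861383 = 38.1507 /hr

Final: 38.1507 /hr


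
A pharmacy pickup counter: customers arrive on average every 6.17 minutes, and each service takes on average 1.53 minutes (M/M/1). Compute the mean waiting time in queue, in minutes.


λ = 60/6.17 = 9.7245 /hr
μ = 60/1.53 = 39.2157 /hr
ρ = λ/μ = 9.7245/39.2157 = 0.2480
Wq = ρ/(μ−λ) = 0.2480/(39.2157−9.7245) = 0.008408 hr
In minutes: 0.008408·60 = 0.5045 min

Final: 0.5045 min


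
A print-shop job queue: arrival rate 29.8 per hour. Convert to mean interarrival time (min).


Mean interarrival time = 1/λ = 1/29.8 hour = 0.03356 hour
In minutes: 0.03356 × 60 = 2.0134 min

Final: 2.0134 min


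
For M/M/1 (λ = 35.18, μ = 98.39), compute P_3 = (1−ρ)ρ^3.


ρ = 35.18/98.39 = 0.3576
P_n = (1−ρ)·ρ^n = (1 − 0.3576)·0.3576^3 = 0.6424·0.045712 = 0.029368

Final: 0.029368


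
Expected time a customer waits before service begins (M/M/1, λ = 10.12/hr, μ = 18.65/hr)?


ρ = 10.12/18.65 = 0.5426
Wq = ρ/(μ−λ) = 0.5426/(18.65 − 10.12) = 0.5426/8.53 = 0.06361 hr

Final: 0.06361 hr


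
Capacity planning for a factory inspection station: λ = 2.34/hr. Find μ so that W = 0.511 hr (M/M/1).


W = 1/(μ−λ) ⇒ μ − λ = 1/W = 1/0.511 = 1.9569
μ = λ + 1/W = 2.34 + 1.9569 = 4.2969 per hr

Final: 4.2969 /hr


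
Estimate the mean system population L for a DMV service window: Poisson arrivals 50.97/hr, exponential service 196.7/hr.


ρ = λ/μ = 50.97/196.7 = 0.2591
L = ρ/(1−ρ) = 0.2591/(1 − 0.2591) = 0.2591/0.7409 = 0.3498

Final: 0.3498


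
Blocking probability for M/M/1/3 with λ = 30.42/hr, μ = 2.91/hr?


ρ = λ/μ = 30.42/2.91 = 10.4536
P_K = (1−ρ)ρ^K/(1−ρ^(K+1)) = (-9.4536·1142.348622)/(1 − 11941.664978)
= -10799.316356/-11940.664978 = 0.904415

Final: 0.904415


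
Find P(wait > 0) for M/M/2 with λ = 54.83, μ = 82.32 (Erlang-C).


a = λ/μ = 0.6661; ρ = a/2 = 0.3330
P₀ = 0.500342 (from M/M/c formula)
C(c,a) = [a^c/(c!(1−ρ))]·P₀ = [0.44363/(2·0.6670)]·0.500342
= 0.33257·0.500342 = 0.166401

Final: 0.166401


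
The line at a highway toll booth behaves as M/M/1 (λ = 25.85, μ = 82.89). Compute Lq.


ρ = 25.85/82.89 = 0.3119
Lq = ρ²/(1−ρ) = 0.09726/0.6881 = 0.1413

Final: 0.1413


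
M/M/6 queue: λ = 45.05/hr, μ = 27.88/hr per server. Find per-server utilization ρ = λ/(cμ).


ρ = λ/(cμ) = 45.05/(6·27.88) = 45.05/167.28 = 0.2693

Final: 0.2693


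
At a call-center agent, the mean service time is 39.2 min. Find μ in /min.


μ = 1/(service time) in consistent units.
1 minute = 1 min, so μ = 1/39.2 = 0.02551 per minute

Final: 0.02551 /min


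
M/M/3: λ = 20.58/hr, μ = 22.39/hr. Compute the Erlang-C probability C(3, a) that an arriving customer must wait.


a = λ/μ = 0.9192; ρ = a/3 = 0.3064
P₀ = 0.395541 (from M/M/c formula)
C(c,a) = [a^c/(c!(1−ρ))]·P₀ = [0.77656/(6·0.6936)]·0.395541
= 0.18660·0.395541 = 0.073807

Final: 0.073807


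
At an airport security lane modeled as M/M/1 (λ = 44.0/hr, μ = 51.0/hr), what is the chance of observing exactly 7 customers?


ρ = 44.0/51.0 = 0.8627
P_n = (1−ρ)·ρ^n = (1 − 0.8627)·0.8627^7 = 0.1373·0.355777 = 0.048832

Final: 0.048832


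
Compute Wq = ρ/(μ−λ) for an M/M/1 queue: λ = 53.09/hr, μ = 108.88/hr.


ρ = 53.09/108.88 = 0.4876
Wq = ρ/(μ−λ) = 0.4876/(108.88 − 53.09) = 0.4876/55.79 = 0.008740 hr

Final: 0.008740 hr


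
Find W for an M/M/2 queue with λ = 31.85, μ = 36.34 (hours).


a = 0.8764; ρ = 0.4382; P₀ = 0.390606
Lq = P₀·a^c·ρ/(c!(1−ρ)²) = 0.20832
Wq = Lq/λ = 0.20832/31.85 = 0.006541 hr
W = Wq + 1/μ = 0.006541 + 0.02752 = 0.03406 hr

Final: 0.03406 hr


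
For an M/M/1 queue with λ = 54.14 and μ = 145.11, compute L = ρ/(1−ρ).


ρ = λ/μ = 54.14/145.11 = 0.3731
L = ρ/(1−ρ) = 0.3731/(1 − 0.3731) = 0.3731/0.6269 = 0.5951

Final: 0.5951


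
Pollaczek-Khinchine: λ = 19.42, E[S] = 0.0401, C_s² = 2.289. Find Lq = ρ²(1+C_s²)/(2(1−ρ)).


ρ = λ·E[S] = 19.42·0.0401 = 0.7787
Lq = ρ²(1+C_s²)/(2(1−ρ)) = 0.6064·(1+2.289)/(2·0.2213)
= 0.6064·3.2890/0.4425 = 4.50736

Final: 4.50736


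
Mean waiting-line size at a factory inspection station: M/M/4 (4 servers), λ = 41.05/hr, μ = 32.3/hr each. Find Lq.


a = λ/μ = 1.2709; ρ = a/4 = 0.3177
P₀ = 0.279335
Lq = P₀·a^c·ρ / (c!·(1−ρ)²) = 0.279335·2.60881·0.3177/(24·0.46550)
= 0.02072

Final: 0.02072


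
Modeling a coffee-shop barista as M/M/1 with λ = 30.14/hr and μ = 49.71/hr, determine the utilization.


ρ = λ/μ = 30.14/49.71 = 0.6063

Final: 0.6063


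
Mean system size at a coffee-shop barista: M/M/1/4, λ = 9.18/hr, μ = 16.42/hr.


ρ = 9.18/16.42 = 0.5591
L = ρ[1 − (K+1)ρ^K + Kρ^(K+1)] / [(1−ρ)(1−ρ^(K+1))]
Numerator: 0.5591·(1 − 5·0.097696 + 4·0.054619) = 0.408122
Denominator: (0.4409)·(0.945381) = 0.416843
L = 0.408122/0.416843 = 0.9791

Final: 0.9791
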